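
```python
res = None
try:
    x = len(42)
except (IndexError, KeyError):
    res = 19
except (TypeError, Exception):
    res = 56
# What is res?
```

Step-by-step execution trace:
1. `x = len(42)` raises TypeError.
2. `except (IndexError, KeyError)` does not match TypeError; skipped.
3. `except (TypeError, Exception)` matches (TypeError is in the tuple) → res = 56.
Result: 56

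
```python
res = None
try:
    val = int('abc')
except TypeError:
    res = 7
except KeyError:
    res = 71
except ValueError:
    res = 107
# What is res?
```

Step-by-step execution trace:
1. `val = int('abc')` raises ValueError.
2. `except TypeError` does not match ValueError; skipped.
3. `except KeyError` does not match ValueError; skipped.
4. `except ValueError` matches → res = 107.
Result: 107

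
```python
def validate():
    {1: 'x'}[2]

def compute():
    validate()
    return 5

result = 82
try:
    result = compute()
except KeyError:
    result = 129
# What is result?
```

Step-by-step execution trace:
1. result starts at 82.
2. try: `compute()` calls `validate()`.
3. `validate()` evaluates `{1: 'x'}[2]`, which raises KeyError; it propagates through compute (uncaught).
4. `return 5` in compute is not reached; the assignment to result does not complete.
5. `except KeyError` matches → result = 129.
Result: 129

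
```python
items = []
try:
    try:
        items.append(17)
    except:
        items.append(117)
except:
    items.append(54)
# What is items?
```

Step-by-step execution trace:
1. Inner try: `items.append(17)` → items = [17]. No exception raised.
2. Inner `except` is skipped.
3. Inner try completes normally; outer `except` is skipped.
Result: [17]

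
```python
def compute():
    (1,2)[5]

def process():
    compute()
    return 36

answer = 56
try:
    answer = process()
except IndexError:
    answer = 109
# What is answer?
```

Step-by-step execution trace:
1. answer starts at 56.
2. try: `process()` calls `compute()`.
3. `compute()` evaluates `(1,2)[5]`, which raises IndexError; it propagates through process (uncaught).
4. `return 36` in process is not reached; the assignment to answer does not complete.
5. `except IndexError` matches → answer = 109.
Result: 109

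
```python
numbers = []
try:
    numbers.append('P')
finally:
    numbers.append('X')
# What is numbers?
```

Step-by-step execution trace:
1. try: `numbers.append('P')` → numbers = ['P'].
2. The try body completes without raising.
3. finally always runs: `numbers.append('X')` → numbers = ['P', 'X'].
Result: ['P', 'X']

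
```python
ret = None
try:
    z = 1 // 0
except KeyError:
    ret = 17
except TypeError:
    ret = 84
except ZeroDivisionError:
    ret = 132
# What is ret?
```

Step-by-step execution trace:
1. `z = 1 // 0` raises ZeroDivisionError.
2. `except KeyError` does not match ZeroDivisionError; skipped.
3. `except TypeError` does not match ZeroDivisionError; skipped.
4. `except ZeroDivisionError` matches → ret = 132.
Result: 132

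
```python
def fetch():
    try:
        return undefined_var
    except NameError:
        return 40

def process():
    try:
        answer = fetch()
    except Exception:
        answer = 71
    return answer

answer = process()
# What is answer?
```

Step-by-step execution trace:
1. `process()` calls `fetch()`.
2. In fetch: `undefined_var` raises NameError; `except NameError` catches it → returns 40.
3. In process: `answer = fetch()` → answer = 40. No exception reaches process.
4. `except Exception` is skipped; process returns 40.
5. answer = 40.
Result: 40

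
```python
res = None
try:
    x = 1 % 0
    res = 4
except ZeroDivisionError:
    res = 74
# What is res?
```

Step-by-step execution trace:
1. `x = 1 % 0` raises ZeroDivisionError.
2. `res = 4` is not reached.
3. `except ZeroDivisionError` matches → res = 74.
Result: 74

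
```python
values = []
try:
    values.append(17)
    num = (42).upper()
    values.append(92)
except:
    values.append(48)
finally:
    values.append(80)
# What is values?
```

Step-by-step execution trace:
1. try: `values.append(17)` → values = [17].
2. `num = (42).upper()` raises AttributeError; `values.append(92)` is not reached.
3. bare `except` matches → `values.append(48)` → values = [17, 48].
4. finally always runs: `values.append(80)` → values = [17, 48, 80].
Result: [17, 48, 80]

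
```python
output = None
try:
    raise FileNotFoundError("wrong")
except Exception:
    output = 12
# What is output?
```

Step-by-step execution trace:
1. `raise FileNotFoundError(...)` raises FileNotFoundError.
2. `except Exception` matches (FileNotFoundError is a subclass of Exception) → output = 12.
Result: 12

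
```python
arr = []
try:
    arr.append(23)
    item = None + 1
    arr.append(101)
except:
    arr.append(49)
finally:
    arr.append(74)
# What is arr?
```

Step-by-step execution trace:
1. try: `arr.append(23)` → arr = [23].
2. `item = None + 1` raises TypeError; `arr.append(101)` is not reached.
3. bare `except` matches → `arr.append(49)` → arr = [23, 49].
4. finally always runs: `arr.append(74)` → arr = [23, 49, 74].
Result: [23, 49, 74]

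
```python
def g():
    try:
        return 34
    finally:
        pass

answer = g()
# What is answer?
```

Step-by-step execution trace:
1. `g()` enters try: `return 34` sets pending return value 34.
2. Before returning, `finally: pass` runs (no effect).
3. g() returns 34 → answer = 34.
Result: 34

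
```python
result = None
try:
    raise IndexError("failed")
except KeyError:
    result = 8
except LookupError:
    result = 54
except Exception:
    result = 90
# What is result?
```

Step-by-step execution trace:
1. `raise IndexError(...)` raises IndexError.
2. `except KeyError` does not match (IndexError is not a subclass of KeyError); skipped.
3. `except LookupError` matches (IndexError is a subclass of LookupError) → result = 54.
4. `except Exception` is not reached.
Result: 54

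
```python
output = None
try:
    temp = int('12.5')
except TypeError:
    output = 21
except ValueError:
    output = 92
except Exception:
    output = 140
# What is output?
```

Step-by-step execution trace:
1. `temp = int('12.5')` raises ValueError.
2. `except TypeError` does not match ValueError; skipped.
3. `except ValueError` matches → output = 92.
4. Remaining except clauses are skipped.
Result: 92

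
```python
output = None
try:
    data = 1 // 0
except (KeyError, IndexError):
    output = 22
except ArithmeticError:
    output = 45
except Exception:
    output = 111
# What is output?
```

Step-by-step execution trace:
1. `data = 1 // 0` raises ZeroDivisionError.
2. `except (KeyError, IndexError)` does not match ZeroDivisionError; skipped.
3. `except ArithmeticError` matches (ZeroDivisionError is a subclass of ArithmeticError) → output = 45.
4. `except Exception` is not reached.
Result: 45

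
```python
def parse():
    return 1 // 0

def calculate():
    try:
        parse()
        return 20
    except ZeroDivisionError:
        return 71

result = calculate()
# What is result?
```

Step-by-step execution trace:
1. `calculate()` calls `parse()`.
2. `parse()` evaluates `1 // 0`, which raises ZeroDivisionError; it propagates to the caller.
3. `return 20` is not reached.
4. `except ZeroDivisionError` in calculate matches → returns 71.
5. result = 71.
Result: 71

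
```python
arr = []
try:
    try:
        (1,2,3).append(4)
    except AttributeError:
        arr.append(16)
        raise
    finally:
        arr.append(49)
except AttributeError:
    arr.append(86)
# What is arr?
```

Step-by-step execution trace:
1. Inner try: `(1,2,3).append(4)` raises AttributeError.
2. Inner `except AttributeError` matches → `arr.append(16)` → arr = [16].
3. bare `raise` re-raises AttributeError.
4. Inner `finally` runs during unwinding: `arr.append(49)` → arr = [16, 49].
5. Outer `except AttributeError` matches → `arr.append(86)` → arr = [16, 49, 86].
Result: [16, 49, 86]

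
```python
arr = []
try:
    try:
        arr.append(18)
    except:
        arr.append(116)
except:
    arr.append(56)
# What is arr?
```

Step-by-step execution trace:
1. Inner try: `arr.append(18)` → arr = [18]. No exception raised.
2. Inner `except` is skipped.
3. Inner try completes normally; outer `except` is skipped.
Result: [18]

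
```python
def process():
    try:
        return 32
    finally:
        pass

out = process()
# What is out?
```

Step-by-step execution trace:
1. `process()` enters try: `return 32` sets pending return value 32.
2. Before returning, `finally: pass` runs (no effect).
3. process() returns 32 → out = 32.
Result: 32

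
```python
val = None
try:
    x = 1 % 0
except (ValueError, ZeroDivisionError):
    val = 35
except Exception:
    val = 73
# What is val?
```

Step-by-step execution trace:
1. `x = 1 % 0` raises ZeroDivisionError.
2. `except (ValueError, ZeroDivisionError)` matches (ZeroDivisionError is in the tuple) → val = 35.
3. `except Exception` is not reached.
Result: 35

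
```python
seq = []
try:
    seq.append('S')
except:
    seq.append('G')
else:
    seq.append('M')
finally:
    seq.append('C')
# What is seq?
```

Step-by-step execution trace:
1. try: `seq.append('S')` → seq = ['S']. No exception raised.
2. `except` is skipped.
3. `else` runs: `seq.append('M')` → seq = ['S', 'M'].
4. `finally` always runs: `seq.append('C')` → seq = ['S', 'M', 'C'].
Result: ['S', 'M', 'C']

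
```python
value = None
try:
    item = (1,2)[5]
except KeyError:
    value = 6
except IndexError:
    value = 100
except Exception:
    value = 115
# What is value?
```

Step-by-step execution trace:
1. `item = (1,2)[5]` raises IndexError.
2. `except KeyError` does not match IndexError; skipped.
3. `except IndexError` matches → value = 100.
4. Remaining except clauses are skipped.
Result: 100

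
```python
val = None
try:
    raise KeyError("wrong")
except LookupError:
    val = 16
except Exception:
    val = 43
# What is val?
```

Step-by-step execution trace:
1. `raise KeyError(...)` raises KeyError.
2. `except LookupError` matches (KeyError is a subclass of LookupError) → val = 16.
3. `except Exception` is not reached.
Result: 16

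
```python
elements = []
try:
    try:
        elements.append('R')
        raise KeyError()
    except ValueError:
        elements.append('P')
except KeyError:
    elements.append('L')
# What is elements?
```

Step-by-step execution trace:
1. Inner try: `elements.append('R')` → elements = ['R'].
2. `raise KeyError()` raises KeyError.
3. Inner `except ValueError` does not match KeyError; exception propagates to outer try.
4. Outer `except KeyError` matches → `elements.append('L')` → elements = ['R', 'L'].
Result: ['R', 'L']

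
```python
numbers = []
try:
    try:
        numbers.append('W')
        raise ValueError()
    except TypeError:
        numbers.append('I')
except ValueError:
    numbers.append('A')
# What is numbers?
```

Step-by-step execution trace:
1. Inner try: `numbers.append('W')` → numbers = ['W'].
2. `raise ValueError()` raises ValueError.
3. Inner `except TypeError` does not match ValueError; exception propagates to outer try.
4. Outer `except ValueError` matches → `numbers.append('A')` → numbers = ['W', 'A'].
Result: ['W', 'A']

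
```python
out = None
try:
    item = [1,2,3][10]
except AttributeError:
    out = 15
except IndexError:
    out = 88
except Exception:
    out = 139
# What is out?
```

Step-by-step execution trace:
1. `item = [1,2,3][10]` raises IndexError.
2. `except AttributeError` does not match IndexError; skipped.
3. `except IndexError` matches → out = 88.
4. Remaining except clauses are skipped.
Result: 88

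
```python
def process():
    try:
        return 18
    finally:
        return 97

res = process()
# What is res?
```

Step-by-step execution trace:
1. `process()` enters try: `return 18` sets pending return value 18.
2. Before returning, `finally: return 97` runs and overrides the pending return.
3. process() returns 97 → res = 97.
Result: 97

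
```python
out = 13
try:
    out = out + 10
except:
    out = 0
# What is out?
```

Step-by-step execution trace:
1. out starts at 13.
2. try: `out = out + 10` → out = 23. No exception raised.
3. `except` is skipped.
Result: 23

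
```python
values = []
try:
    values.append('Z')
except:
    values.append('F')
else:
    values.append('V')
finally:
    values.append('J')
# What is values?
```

Step-by-step execution trace:
1. try: `values.append('Z')` → values = ['Z']. No exception raised.
2. `except` is skipped.
3. `else` runs: `values.append('V')` → values = ['Z', 'V'].
4. `finally` always runs: `values.append('J')` → values = ['Z', 'V', 'J'].
Result: ['Z', 'V', 'J']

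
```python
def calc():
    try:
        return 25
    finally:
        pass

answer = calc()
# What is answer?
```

Step-by-step execution trace:
1. `calc()` enters try: `return 25` sets pending return value 25.
2. Before returning, `finally: pass` runs (no effect).
3. calc() returns 25 → answer = 25.
Result: 25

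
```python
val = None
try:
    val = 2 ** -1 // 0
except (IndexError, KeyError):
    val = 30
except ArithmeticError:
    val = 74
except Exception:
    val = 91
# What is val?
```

Step-by-step execution trace:
1. `val = 2 ** -1 // 0` raises ZeroDivisionError.
2. `except (IndexError, KeyError)` does not match ZeroDivisionError; skipped.
3. `except ArithmeticError` matches (ZeroDivisionError is a subclass of ArithmeticError) → val = 74.
4. `except Exception` is not reached.
Result: 74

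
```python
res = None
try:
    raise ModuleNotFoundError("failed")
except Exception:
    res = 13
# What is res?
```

Step-by-step execution trace:
1. `raise ModuleNotFoundError(...)` raises ModuleNotFoundError.
2. `except Exception` matches (ModuleNotFoundError is a subclass of Exception) → res = 13.
Result: 13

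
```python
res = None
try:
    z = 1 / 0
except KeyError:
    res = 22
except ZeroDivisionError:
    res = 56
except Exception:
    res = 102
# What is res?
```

Step-by-step execution trace:
1. `z = 1 / 0` raises ZeroDivisionError.
2. `except KeyError` does not match ZeroDivisionError; skipped.
3. `except ZeroDivisionError` matches → res = 56.
4. Remaining except clauses are skipped.
Result: 56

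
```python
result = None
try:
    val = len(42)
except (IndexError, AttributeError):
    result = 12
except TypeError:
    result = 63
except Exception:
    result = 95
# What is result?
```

Step-by-step execution trace:
1. `val = len(42)` raises TypeError.
2. `except (IndexError, AttributeError)` does not match TypeError; skipped.
3. `except TypeError` matches (exact type match) → result = 63.
4. `except Exception` is not reached.
Result: 63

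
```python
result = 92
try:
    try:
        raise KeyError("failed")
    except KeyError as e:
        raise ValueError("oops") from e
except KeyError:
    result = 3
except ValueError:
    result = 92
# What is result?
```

Step-by-step execution trace:
1. Inner try raises KeyError; inner `except KeyError as e` catches it.
2. `raise ValueError(...) from e` raises ValueError (KeyError is attached as __cause__, but only ValueError is active).
3. Outer `except KeyError` does not match ValueError; skipped.
4. Outer `except ValueError` matches → result = 92.
Result: 92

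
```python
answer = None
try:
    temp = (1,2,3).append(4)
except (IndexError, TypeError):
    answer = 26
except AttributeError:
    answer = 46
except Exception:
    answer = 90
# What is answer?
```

Step-by-step execution trace:
1. `temp = (1,2,3).append(4)` raises AttributeError.
2. `except (IndexError, TypeError)` does not match AttributeError; skipped.
3. `except AttributeError` matches (exact type match) → answer = 46.
4. `except Exception` is not reached.
Result: 46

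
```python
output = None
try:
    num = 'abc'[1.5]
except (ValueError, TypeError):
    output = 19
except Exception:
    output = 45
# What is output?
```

Step-by-step execution trace:
1. `num = 'abc'[1.5]` raises TypeError.
2. `except (ValueError, TypeError)` matches (TypeError is in the tuple) → output = 19.
3. `except Exception` is not reached.
Result: 19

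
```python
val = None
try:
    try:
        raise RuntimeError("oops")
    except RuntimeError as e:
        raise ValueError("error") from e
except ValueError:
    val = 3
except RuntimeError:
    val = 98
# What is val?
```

Step-by-step execution trace:
1. Inner try raises RuntimeError; inner `except RuntimeError as e` catches it.
2. `raise ValueError(...) from e` raises ValueError (RuntimeError is attached as __cause__, but only ValueError is active).
3. Outer `except ValueError` matches → val = 3.
4. `except RuntimeError` is not reached.
Result: 3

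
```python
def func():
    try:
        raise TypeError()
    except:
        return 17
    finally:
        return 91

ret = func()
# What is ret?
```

Step-by-step execution trace:
1. `func()` enters try: `raise TypeError()` raises TypeError.
2. bare `except` matches → `return 17` sets pending return value 17.
3. Before returning, `finally: return 91` runs and overrides the pending return.
4. func() returns 91 → ret = 91.
Result: 91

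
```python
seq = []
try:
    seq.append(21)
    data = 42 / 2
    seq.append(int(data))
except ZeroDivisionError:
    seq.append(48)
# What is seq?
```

Step-by-step execution trace:
1. try: `seq.append(21)` → seq = [21].
2. `data = 42 / 2` → data = 21.0. No exception raised.
3. `seq.append(int(data))` → seq = [21, 21].
4. `except ZeroDivisionError` is skipped (no exception was raised).
Result: [21, 21]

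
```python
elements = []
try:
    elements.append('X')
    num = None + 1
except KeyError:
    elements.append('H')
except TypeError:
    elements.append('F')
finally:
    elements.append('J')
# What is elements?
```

Step-by-step execution trace:
1. try: `elements.append('X')` → elements = ['X'].
2. `num = None + 1` raises TypeError.
3. `except KeyError` does not match TypeError; skipped.
4. `except TypeError` matches → `elements.append('F')` → elements = ['X', 'F'].
5. finally always runs: `elements.append('J')` → elements = ['X', 'F', 'J'].
Result: ['X', 'F', 'J']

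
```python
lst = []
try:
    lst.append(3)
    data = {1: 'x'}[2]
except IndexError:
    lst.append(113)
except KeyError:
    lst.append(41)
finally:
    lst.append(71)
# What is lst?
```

Step-by-step execution trace:
1. try: `lst.append(3)` → lst = [3].
2. `data = {1: 'x'}[2]` raises KeyError.
3. `except IndexError` does not match KeyError; skipped.
4. `except KeyError` matches → `lst.append(41)` → lst = [3, 41].
5. finally always runs: `lst.append(71)` → lst = [3, 41, 71].
Result: [3, 41, 71]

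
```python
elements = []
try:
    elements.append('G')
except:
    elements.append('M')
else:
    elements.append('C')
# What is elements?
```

Step-by-step execution trace:
1. try: `elements.append('G')` → elements = ['G']. No exception raised.
2. `except` is skipped.
3. `else` runs (try completed without exception): `elements.append('C')` → elements = ['G', 'C'].
Result: ['G', 'C']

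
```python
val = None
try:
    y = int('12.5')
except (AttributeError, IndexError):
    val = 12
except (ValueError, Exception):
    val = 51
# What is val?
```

Step-by-step execution trace:
1. `y = int('12.5')` raises ValueError.
2. `except (AttributeError, IndexError)` does not match ValueError; skipped.
3. `except (ValueError, Exception)` matches (ValueError is in the tuple) → val = 51.
Result: 51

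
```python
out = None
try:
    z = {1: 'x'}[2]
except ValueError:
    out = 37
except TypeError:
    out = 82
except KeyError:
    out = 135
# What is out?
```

Step-by-step execution trace:
1. `z = {1: 'x'}[2]` raises KeyError.
2. `except ValueError` does not match KeyError; skipped.
3. `except TypeError` does not match KeyError; skipped.
4. `except KeyError` matches → out = 135.
Result: 135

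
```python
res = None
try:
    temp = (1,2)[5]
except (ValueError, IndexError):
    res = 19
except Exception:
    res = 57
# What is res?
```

Step-by-step execution trace:
1. `temp = (1,2)[5]` raises IndexError.
2. `except (ValueError, IndexError)` matches (IndexError is in the tuple) → res = 19.
3. `except Exception` is not reached.
Result: 19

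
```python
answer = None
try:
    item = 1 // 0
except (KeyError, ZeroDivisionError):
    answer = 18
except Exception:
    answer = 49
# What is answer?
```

Step-by-step execution trace:
1. `item = 1 // 0` raises ZeroDivisionError.
2. `except (KeyError, ZeroDivisionError)` matches (ZeroDivisionError is in the tuple) → answer = 18.
3. `except Exception` is not reached.
Result: 18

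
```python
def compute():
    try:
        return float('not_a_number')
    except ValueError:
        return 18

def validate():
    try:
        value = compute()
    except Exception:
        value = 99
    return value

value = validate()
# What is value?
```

Step-by-step execution trace:
1. `validate()` calls `compute()`.
2. In compute: `float('not_a_number')` raises ValueError; `except ValueError` catches it → returns 18.
3. In validate: `value = compute()` → value = 18. No exception reaches validate.
4. `except Exception` is skipped; validate returns 18.
5. value = 18.
Result: 18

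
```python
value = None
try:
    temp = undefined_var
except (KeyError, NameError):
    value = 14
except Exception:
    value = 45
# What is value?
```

Step-by-step execution trace:
1. `temp = undefined_var` raises NameError.
2. `except (KeyError, NameError)` matches (NameError is in the tuple) → value = 14.
3. `except Exception` is not reached.
Result: 14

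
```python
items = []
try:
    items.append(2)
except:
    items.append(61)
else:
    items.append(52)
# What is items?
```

Step-by-step execution trace:
1. try: `items.append(2)` → items = [2]. No exception raised.
2. `except` is skipped.
3. `else` runs (try completed without exception): `items.append(52)` → items = [2, 52].
Result: [2, 52]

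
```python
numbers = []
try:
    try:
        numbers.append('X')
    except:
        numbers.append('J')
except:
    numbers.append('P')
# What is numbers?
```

Step-by-step execution trace:
1. Inner try: `numbers.append('X')` → numbers = ['X']. No exception raised.
2. Inner `except` is skipped.
3. Inner try completes normally; outer `except` is skipped.
Result: ['X']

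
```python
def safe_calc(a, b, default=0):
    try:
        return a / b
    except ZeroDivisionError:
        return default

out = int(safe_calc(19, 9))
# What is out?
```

Step-by-step execution trace:
1. `safe_calc(19, 9)` enters try: `return 19 / 9` → returns 2.111111111111111. No exception raised.
2. `except ZeroDivisionError` is skipped.
3. `int(2.111111111111111)` → 2 → out = 2.
Result: 2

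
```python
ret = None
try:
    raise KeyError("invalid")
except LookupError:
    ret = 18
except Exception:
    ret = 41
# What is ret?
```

Step-by-step execution trace:
1. `raise KeyError(...)` raises KeyError.
2. `except LookupError` matches (KeyError is a subclass of LookupError) → ret = 18.
3. `except Exception` is not reached.
Result: 18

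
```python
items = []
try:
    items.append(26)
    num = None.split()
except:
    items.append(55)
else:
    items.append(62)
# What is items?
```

Step-by-step execution trace:
1. try: `items.append(26)` → items = [26].
2. `num = None.split()` raises AttributeError.
3. bare `except` matches → `items.append(55)` → items = [26, 55].
4. `else` is skipped (an exception was raised).
Result: [26, 55]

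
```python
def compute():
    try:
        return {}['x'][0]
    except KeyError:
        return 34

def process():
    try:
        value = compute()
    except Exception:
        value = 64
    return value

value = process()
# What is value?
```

Step-by-step execution trace:
1. `process()` calls `compute()`.
2. In compute: `{}['x'][0]` raises KeyError; `except KeyError` catches it → returns 34.
3. In process: `value = compute()` → value = 34. No exception reaches process.
4. `except Exception` is skipped; process returns 34.
5. value = 34.
Result: 34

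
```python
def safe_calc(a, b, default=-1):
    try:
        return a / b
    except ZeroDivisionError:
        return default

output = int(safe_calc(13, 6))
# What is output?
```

Step-by-step execution trace:
1. `safe_calc(13, 6)` enters try: `return 13 / 6` → returns 2.1666666666666665. No exception raised.
2. `except ZeroDivisionError` is skipped.
3. `int(2.1666666666666665)` → 2 → output = 2.
Result: 2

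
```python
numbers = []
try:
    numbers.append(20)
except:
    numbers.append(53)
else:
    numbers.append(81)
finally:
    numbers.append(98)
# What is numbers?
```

Step-by-step execution trace:
1. try: `numbers.append(20)` → numbers = [20]. No exception raised.
2. `except` is skipped.
3. `else` runs: `numbers.append(81)` → numbers = [20, 81].
4. `finally` always runs: `numbers.append(98)` → numbers = [20, 81, 98].
Result: [20, 81, 98]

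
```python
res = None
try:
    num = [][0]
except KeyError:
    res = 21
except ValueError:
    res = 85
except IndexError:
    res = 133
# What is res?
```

Step-by-step execution trace:
1. `num = [][0]` raises IndexError.
2. `except KeyError` does not match IndexError; skipped.
3. `except ValueError` does not match IndexError; skipped.
4. `except IndexError` matches → res = 133.
Result: 133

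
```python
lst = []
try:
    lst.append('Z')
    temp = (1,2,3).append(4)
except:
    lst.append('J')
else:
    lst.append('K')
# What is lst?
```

Step-by-step execution trace:
1. try: `lst.append('Z')` → lst = ['Z'].
2. `temp = (1,2,3).append(4)` raises AttributeError.
3. bare `except` matches → `lst.append('J')` → lst = ['Z', 'J'].
4. `else` is skipped (an exception was raised).
Result: ['Z', 'J']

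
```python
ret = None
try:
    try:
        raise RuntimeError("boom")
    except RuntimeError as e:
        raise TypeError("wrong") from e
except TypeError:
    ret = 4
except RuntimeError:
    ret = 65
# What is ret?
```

Step-by-step execution trace:
1. Inner try raises RuntimeError; inner `except RuntimeError as e` catches it.
2. `raise TypeError(...) from e` raises TypeError (RuntimeError is attached as __cause__, but only TypeError is active).
3. Outer `except TypeError` matches → ret = 4.
4. `except RuntimeError` is not reached.
Result: 4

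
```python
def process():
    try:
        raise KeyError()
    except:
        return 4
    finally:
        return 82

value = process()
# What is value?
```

Step-by-step execution trace:
1. `process()` enters try: `raise KeyError()` raises KeyError.
2. bare `except` matches → `return 4` sets pending return value 4.
3. Before returning, `finally: return 82` runs and overrides the pending return.
4. process() returns 82 → value = 82.
Result: 82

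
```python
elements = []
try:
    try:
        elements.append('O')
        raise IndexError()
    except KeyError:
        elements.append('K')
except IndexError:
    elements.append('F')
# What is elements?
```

Step-by-step execution trace:
1. Inner try: `elements.append('O')` → elements = ['O'].
2. `raise IndexError()` raises IndexError.
3. Inner `except KeyError` does not match IndexError; exception propagates to outer try.
4. Outer `except IndexError` matches → `elements.append('F')` → elements = ['O', 'F'].
Result: ['O', 'F']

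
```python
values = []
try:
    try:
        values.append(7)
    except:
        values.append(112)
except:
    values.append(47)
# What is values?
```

Step-by-step execution trace:
1. Inner try: `values.append(7)` → values = [7]. No exception raised.
2. Inner `except` is skipped.
3. Inner try completes normally; outer `except` is skipped.
Result: [7]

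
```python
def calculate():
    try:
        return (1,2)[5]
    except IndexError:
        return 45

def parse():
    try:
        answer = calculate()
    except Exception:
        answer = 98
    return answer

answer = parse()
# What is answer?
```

Step-by-step execution trace:
1. `parse()` calls `calculate()`.
2. In calculate: `(1,2)[5]` raises IndexError; `except IndexError` catches it → returns 45.
3. In parse: `answer = calculate()` → answer = 45. No exception reaches parse.
4. `except Exception` is skipped; parse returns 45.
5. answer = 45.
Result: 45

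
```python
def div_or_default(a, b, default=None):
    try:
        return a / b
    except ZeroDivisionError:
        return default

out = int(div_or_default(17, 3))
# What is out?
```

Step-by-step execution trace:
1. `div_or_default(17, 3)` enters try: `return 17 / 3` → returns 5.666666666666667. No exception raised.
2. `except ZeroDivisionError` is skipped.
3. `int(5.666666666666667)` → 5 → out = 5.
Result: 5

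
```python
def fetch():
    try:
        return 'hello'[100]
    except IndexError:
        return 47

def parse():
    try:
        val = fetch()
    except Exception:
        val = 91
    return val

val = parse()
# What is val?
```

Step-by-step execution trace:
1. `parse()` calls `fetch()`.
2. In fetch: `'hello'[100]` raises IndexError; `except IndexError` catches it → returns 47.
3. In parse: `val = fetch()` → val = 47. No exception reaches parse.
4. `except Exception` is skipped; parse returns 47.
5. val = 47.
Result: 47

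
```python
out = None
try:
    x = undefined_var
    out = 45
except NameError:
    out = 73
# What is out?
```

Step-by-step execution trace:
1. `x = undefined_var` raises NameError.
2. `out = 45` is not reached.
3. `except NameError` matches → out = 73.
Result: 73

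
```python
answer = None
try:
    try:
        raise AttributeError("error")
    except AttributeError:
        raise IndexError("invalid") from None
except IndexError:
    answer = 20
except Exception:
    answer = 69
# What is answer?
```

Step-by-step execution trace:
1. Inner try raises AttributeError; inner `except AttributeError` catches it.
2. `raise IndexError(...) from None` raises IndexError (from None suppresses __context__, but the active exception is still IndexError).
3. Outer `except IndexError` matches → answer = 20.
4. `except Exception` is not reached.
Result: 20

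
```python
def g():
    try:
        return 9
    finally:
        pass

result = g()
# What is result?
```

Step-by-step execution trace:
1. `g()` enters try: `return 9` sets pending return value 9.
2. Before returning, `finally: pass` runs (no effect).
3. g() returns 9 → result = 9.
Result: 9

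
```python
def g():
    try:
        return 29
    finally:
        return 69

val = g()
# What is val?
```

Step-by-step execution trace:
1. `g()` enters try: `return 29` sets pending return value 29.
2. Before returning, `finally: return 69` runs and overrides the pending return.
3. g() returns 69 → val = 69.
Result: 69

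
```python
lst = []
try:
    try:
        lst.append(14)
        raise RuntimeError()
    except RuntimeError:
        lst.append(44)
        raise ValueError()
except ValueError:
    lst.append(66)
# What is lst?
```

Step-by-step execution trace:
1. Inner try: `lst.append(14)` → lst = [14].
2. `raise RuntimeError()` raises RuntimeError.
3. Inner `except RuntimeError` matches → `lst.append(44)` → lst = [14, 44].
4. `raise ValueError()` raises ValueError; propagates to outer try.
5. Outer `except ValueError` matches → `lst.append(66)` → lst = [14, 44, 66].
Result: [14, 44, 66]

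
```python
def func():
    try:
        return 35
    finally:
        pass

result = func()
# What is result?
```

Step-by-step execution trace:
1. `func()` enters try: `return 35` sets pending return value 35.
2. Before returning, `finally: pass` runs (no effect).
3. func() returns 35 → result = 35.
Result: 35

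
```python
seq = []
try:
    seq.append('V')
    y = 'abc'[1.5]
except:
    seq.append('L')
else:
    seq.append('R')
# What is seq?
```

Step-by-step execution trace:
1. try: `seq.append('V')` → seq = ['V'].
2. `y = 'abc'[1.5]` raises TypeError.
3. bare `except` matches → `seq.append('L')` → seq = ['V', 'L'].
4. `else` is skipped (an exception was raised).
Result: ['V', 'L']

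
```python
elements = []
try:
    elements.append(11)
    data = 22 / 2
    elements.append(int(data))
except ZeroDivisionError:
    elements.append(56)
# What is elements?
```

Step-by-step execution trace:
1. try: `elements.append(11)` → elements = [11].
2. `data = 22 / 2` → data = 11.0. No exception raised.
3. `elements.append(int(data))` → elements = [11, 11].
4. `except ZeroDivisionError` is skipped (no exception was raised).
Result: [11, 11]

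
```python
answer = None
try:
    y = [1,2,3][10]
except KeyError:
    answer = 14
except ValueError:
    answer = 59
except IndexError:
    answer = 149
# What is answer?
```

Step-by-step execution trace:
1. `y = [1,2,3][10]` raises IndexError.
2. `except KeyError` does not match IndexError; skipped.
3. `except ValueError` does not match IndexError; skipped.
4. `except IndexError` matches → answer = 149.
Result: 149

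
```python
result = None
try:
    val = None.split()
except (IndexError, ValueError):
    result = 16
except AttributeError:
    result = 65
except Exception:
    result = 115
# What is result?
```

Step-by-step execution trace:
1. `val = None.split()` raises AttributeError.
2. `except (IndexError, ValueError)` does not match AttributeError; skipped.
3. `except AttributeError` matches (exact type match) → result = 65.
4. `except Exception` is not reached.
Result: 65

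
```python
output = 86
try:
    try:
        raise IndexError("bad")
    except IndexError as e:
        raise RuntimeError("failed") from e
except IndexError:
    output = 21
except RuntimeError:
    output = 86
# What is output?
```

Step-by-step execution trace:
1. Inner try raises IndexError; inner `except IndexError as e` catches it.
2. `raise RuntimeError(...) from e` raises RuntimeError (IndexError is attached as __cause__, but only RuntimeError is active).
3. Outer `except IndexError` does not match RuntimeError; skipped.
4. Outer `except RuntimeError` matches → output = 86.
Result: 86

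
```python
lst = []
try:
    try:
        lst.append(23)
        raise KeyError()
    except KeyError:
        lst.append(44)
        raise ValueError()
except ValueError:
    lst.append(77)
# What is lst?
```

Step-by-step execution trace:
1. Inner try: `lst.append(23)` → lst = [23].
2. `raise KeyError()` raises KeyError.
3. Inner `except KeyError` matches → `lst.append(44)` → lst = [23, 44].
4. `raise ValueError()` raises ValueError; propagates to outer try.
5. Outer `except ValueError` matches → `lst.append(77)` → lst = [23, 44, 77].
Result: [23, 44, 77]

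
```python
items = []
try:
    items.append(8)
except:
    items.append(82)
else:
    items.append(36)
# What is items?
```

Step-by-step execution trace:
1. try: `items.append(8)` → items = [8]. No exception raised.
2. `except` is skipped.
3. `else` runs (try completed without exception): `items.append(36)` → items = [8, 36].
Result: [8, 36]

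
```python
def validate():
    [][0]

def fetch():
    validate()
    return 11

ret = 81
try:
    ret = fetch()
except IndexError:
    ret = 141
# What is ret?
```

Step-by-step execution trace:
1. ret starts at 81.
2. try: `fetch()` calls `validate()`.
3. `validate()` evaluates `[][0]`, which raises IndexError; it propagates through fetch (uncaught).
4. `return 11` in fetch is not reached; the assignment to ret does not complete.
5. `except IndexError` matches → ret = 141.
Result: 141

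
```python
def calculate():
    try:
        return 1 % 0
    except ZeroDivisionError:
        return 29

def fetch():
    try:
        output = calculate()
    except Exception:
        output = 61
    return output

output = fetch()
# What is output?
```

Step-by-step execution trace:
1. `fetch()` calls `calculate()`.
2. In calculate: `1 % 0` raises ZeroDivisionError; `except ZeroDivisionError` catches it → returns 29.
3. In fetch: `output = calculate()` → output = 29. No exception reaches fetch.
4. `except Exception` is skipped; fetch returns 29.
5. output = 29.
Result: 29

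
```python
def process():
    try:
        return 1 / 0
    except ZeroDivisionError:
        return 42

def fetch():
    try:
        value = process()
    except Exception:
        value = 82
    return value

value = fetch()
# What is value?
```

Step-by-step execution trace:
1. `fetch()` calls `process()`.
2. In process: `1 / 0` raises ZeroDivisionError; `except ZeroDivisionError` catches it → returns 42.
3. In fetch: `value = process()` → value = 42. No exception reaches fetch.
4. `except Exception` is skipped; fetch returns 42.
5. value = 42.
Result: 42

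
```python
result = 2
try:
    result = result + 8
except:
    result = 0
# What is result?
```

Step-by-step execution trace:
1. result starts at 2.
2. try: `result = result + 8` → result = 10. No exception raised.
3. `except` is skipped.
Result: 10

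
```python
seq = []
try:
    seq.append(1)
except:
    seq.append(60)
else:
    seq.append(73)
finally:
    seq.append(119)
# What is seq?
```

Step-by-step execution trace:
1. try: `seq.append(1)` → seq = [1]. No exception raised.
2. `except` is skipped.
3. `else` runs: `seq.append(73)` → seq = [1, 73].
4. `finally` always runs: `seq.append(119)` → seq = [1, 73, 119].
Result: [1, 73, 119]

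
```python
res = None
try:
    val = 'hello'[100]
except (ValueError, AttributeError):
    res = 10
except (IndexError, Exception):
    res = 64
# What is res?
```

Step-by-step execution trace:
1. `val = 'hello'[100]` raises IndexError.
2. `except (ValueError, AttributeError)` does not match IndexError; skipped.
3. `except (IndexError, Exception)` matches (IndexError is in the tuple) → res = 64.
Result: 64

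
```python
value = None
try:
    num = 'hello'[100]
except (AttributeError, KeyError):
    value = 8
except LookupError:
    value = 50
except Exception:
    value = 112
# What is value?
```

Step-by-step execution trace:
1. `num = 'hello'[100]` raises IndexError.
2. `except (AttributeError, KeyError)` does not match IndexError; skipped.
3. `except LookupError` matches (IndexError is a subclass of LookupError) → value = 50.
4. `except Exception` is not reached.
Result: 50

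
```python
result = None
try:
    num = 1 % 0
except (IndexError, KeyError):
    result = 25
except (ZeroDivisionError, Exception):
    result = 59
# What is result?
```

Step-by-step execution trace:
1. `num = 1 % 0` raises ZeroDivisionError.
2. `except (IndexError, KeyError)` does not match ZeroDivisionError; skipped.
3. `except (ZeroDivisionError, Exception)` matches (ZeroDivisionError is in the tuple) → result = 59.
Result: 59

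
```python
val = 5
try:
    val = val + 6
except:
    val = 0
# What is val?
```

Step-by-step execution trace:
1. val starts at 5.
2. try: `val = val + 6` → val = 11. No exception raised.
3. `except` is skipped.
Result: 11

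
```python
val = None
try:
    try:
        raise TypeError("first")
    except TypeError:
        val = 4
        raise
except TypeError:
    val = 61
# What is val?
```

Step-by-step execution trace:
1. Inner try: `raise TypeError("first")` raises TypeError.
2. Inner `except TypeError` matches → val = 4.
3. bare `raise` re-raises the same TypeError.
4. Outer `except TypeError` matches → val = 61.
Result: 61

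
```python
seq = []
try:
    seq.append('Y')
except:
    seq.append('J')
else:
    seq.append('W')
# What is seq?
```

Step-by-step execution trace:
1. try: `seq.append('Y')` → seq = ['Y']. No exception raised.
2. `except` is skipped.
3. `else` runs (try completed without exception): `seq.append('W')` → seq = ['Y', 'W'].
Result: ['Y', 'W']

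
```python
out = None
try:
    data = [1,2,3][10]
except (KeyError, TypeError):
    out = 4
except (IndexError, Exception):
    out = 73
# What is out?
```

Step-by-step execution trace:
1. `data = [1,2,3][10]` raises IndexError.
2. `except (KeyError, TypeError)` does not match IndexError; skipped.
3. `except (IndexError, Exception)` matches (IndexError is in the tuple) → out = 73.
Result: 73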